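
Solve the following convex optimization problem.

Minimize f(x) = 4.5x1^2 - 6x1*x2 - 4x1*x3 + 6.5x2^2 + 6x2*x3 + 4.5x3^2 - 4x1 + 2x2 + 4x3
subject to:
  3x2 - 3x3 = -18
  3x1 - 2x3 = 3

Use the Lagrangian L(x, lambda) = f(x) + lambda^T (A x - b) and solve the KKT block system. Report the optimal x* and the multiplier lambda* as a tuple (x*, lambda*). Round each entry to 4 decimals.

Form the Lagrangian:
  L(x, lambda) = (1/2) x^T Q x + c^T x + lambda^T (A x - b)
Stationarity (grad_x L = 0): Q x + c + A^T lambda = 0.
Primal feasibility: A x = b.

This gives the KKT block system:
  [ Q   A^T ] [ x     ]   [-c ]
  [ A    0  ] [ lambda ] = [ b ]

Solving the linear system:
  x*      = (3.4505, -2.3243, 3.6757)
  lambda* = (8.955, -8.7658)
  f(x*)   = 91.8694

x* = (3.4505, -2.3243, 3.6757), lambda* = (8.955, -8.7658)


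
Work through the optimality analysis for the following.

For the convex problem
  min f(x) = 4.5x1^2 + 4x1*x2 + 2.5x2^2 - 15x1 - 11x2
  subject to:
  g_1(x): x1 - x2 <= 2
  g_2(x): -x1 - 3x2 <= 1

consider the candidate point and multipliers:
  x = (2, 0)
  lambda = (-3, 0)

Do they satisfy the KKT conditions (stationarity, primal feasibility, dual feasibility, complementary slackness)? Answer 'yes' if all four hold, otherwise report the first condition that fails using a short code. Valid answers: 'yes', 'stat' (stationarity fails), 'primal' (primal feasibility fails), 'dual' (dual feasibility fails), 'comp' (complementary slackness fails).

Gradient of f: grad f(x) = Q x + c = (3, -3)
Constraint values g_i(x) = a_i^T x - b_i:
  g_1((2, 0)) = 0
  g_2((2, 0)) = -3
Stationarity residual: grad f(x) + sum_i lambda_i a_i = (0, 0)
  -> stationarity OK
Primal feasibility (all g_i <= 0): OK
Dual feasibility (all lambda_i >= 0): FAILS
Complementary slackness (lambda_i * g_i(x) = 0 for all i): OK

Verdict: the first failing condition is dual_feasibility -> dual.

dual


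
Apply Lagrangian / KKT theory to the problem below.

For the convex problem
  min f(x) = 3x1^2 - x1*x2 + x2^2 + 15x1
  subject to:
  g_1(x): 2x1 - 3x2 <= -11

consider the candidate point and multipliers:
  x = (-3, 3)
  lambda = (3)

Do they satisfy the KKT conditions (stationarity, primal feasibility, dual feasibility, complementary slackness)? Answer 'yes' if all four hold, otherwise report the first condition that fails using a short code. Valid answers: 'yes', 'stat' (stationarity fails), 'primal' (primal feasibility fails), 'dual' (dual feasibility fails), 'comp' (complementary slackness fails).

Gradient of f: grad f(x) = Q x + c = (-6, 9)
Constraint values g_i(x) = a_i^T x - b_i:
  g_1((-3, 3)) = -4
Stationarity residual: grad f(x) + sum_i lambda_i a_i = (0, 0)
  -> stationarity OK
Primal feasibility (all g_i <= 0): OK
Dual feasibility (all lambda_i >= 0): OK
Complementary slackness (lambda_i * g_i(x) = 0 for all i): FAILS

Verdict: the first failing condition is complementary_slackness -> comp.

comp


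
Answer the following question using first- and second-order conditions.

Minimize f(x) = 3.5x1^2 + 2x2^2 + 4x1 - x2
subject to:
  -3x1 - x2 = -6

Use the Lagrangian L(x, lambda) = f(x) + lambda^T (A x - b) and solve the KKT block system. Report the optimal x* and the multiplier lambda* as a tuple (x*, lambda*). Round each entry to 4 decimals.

Form the Lagrangian:
  L(x, lambda) = (1/2) x^T Q x + c^T x + lambda^T (A x - b)
Stationarity (grad_x L = 0): Q x + c + A^T lambda = 0.
Primal feasibility: A x = b.

This gives the KKT block system:
  [ Q   A^T ] [ x     ]   [-c ]
  [ A    0  ] [ lambda ] = [ b ]

Solving the linear system:
  x*      = (1.5116, 1.4651)
  lambda* = (4.8605)
  f(x*)   = 16.8721

x* = (1.5116, 1.4651), lambda* = (4.8605)


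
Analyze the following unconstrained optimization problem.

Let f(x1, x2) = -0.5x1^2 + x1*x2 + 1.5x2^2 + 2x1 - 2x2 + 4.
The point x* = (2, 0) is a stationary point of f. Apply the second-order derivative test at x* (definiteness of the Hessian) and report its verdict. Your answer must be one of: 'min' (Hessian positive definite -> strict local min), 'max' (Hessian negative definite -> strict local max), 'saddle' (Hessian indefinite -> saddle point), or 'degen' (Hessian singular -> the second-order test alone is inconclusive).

Compute the Hessian H = grad^2 f:
  H = [[-1, 1], [1, 3]]
Verify stationarity: grad f(x*) = H x* + g = (0, 0).
Eigenvalues of H: -1.2361, 3.2361.
Eigenvalues have mixed signs, so H is indefinite -> x* is a saddle point.

saddle


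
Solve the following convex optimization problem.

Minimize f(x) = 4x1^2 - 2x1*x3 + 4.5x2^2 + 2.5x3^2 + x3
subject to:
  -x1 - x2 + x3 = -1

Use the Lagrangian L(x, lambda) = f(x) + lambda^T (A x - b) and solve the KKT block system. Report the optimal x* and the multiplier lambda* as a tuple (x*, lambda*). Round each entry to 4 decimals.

Form the Lagrangian:
  L(x, lambda) = (1/2) x^T Q x + c^T x + lambda^T (A x - b)
Stationarity (grad_x L = 0): Q x + c + A^T lambda = 0.
Primal feasibility: A x = b.

This gives the KKT block system:
  [ Q   A^T ] [ x     ]   [-c ]
  [ A    0  ] [ lambda ] = [ b ]

Solving the linear system:
  x*      = (0.1368, 0.2564, -0.6068)
  lambda* = (2.3077)
  f(x*)   = 0.8504

x* = (0.1368, 0.2564, -0.6068), lambda* = (2.3077)


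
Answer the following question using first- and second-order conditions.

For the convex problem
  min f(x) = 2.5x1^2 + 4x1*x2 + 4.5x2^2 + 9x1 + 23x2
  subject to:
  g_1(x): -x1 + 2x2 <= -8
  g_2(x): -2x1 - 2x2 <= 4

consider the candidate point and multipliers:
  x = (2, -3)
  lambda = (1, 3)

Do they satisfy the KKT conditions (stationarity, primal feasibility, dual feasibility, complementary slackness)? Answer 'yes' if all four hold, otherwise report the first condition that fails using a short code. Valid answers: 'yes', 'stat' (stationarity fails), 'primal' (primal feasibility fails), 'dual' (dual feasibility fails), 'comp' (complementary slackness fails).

Gradient of f: grad f(x) = Q x + c = (7, 4)
Constraint values g_i(x) = a_i^T x - b_i:
  g_1((2, -3)) = 0
  g_2((2, -3)) = -2
Stationarity residual: grad f(x) + sum_i lambda_i a_i = (0, 0)
  -> stationarity OK
Primal feasibility (all g_i <= 0): OK
Dual feasibility (all lambda_i >= 0): OK
Complementary slackness (lambda_i * g_i(x) = 0 for all i): FAILS

Verdict: the first failing condition is complementary_slackness -> comp.

comp


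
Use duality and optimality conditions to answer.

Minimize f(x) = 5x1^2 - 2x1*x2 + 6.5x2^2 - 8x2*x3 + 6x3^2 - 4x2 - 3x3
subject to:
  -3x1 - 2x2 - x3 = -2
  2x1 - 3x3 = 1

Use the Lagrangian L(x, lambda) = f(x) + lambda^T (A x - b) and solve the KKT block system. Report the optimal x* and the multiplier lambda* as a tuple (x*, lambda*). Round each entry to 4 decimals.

Form the Lagrangian:
  L(x, lambda) = (1/2) x^T Q x + c^T x + lambda^T (A x - b)
Stationarity (grad_x L = 0): Q x + c + A^T lambda = 0.
Primal feasibility: A x = b.

This gives the KKT block system:
  [ Q   A^T ] [ x     ]   [-c ]
  [ A    0  ] [ lambda ] = [ b ]

Solving the linear system:
  x*      = (0.4491, 0.3434, -0.0339)
  lambda* = (-0.0815, -2.0242)
  f(x*)   = 0.2949

x* = (0.4491, 0.3434, -0.0339), lambda* = (-0.0815, -2.0242)


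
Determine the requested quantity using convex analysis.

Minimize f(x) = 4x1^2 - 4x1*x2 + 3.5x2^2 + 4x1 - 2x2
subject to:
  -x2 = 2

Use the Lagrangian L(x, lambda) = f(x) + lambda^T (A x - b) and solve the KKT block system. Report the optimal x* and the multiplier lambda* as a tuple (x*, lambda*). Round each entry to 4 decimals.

Form the Lagrangian:
  L(x, lambda) = (1/2) x^T Q x + c^T x + lambda^T (A x - b)
Stationarity (grad_x L = 0): Q x + c + A^T lambda = 0.
Primal feasibility: A x = b.

This gives the KKT block system:
  [ Q   A^T ] [ x     ]   [-c ]
  [ A    0  ] [ lambda ] = [ b ]

Solving the linear system:
  x*      = (-1.5, -2)
  lambda* = (-10)
  f(x*)   = 9

x* = (-1.5, -2), lambda* = (-10)


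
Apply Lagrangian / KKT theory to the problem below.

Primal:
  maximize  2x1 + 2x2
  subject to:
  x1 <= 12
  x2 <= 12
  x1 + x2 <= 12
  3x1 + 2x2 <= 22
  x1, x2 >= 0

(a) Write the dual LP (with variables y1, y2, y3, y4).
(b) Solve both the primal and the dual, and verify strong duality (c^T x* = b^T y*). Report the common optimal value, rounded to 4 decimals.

The standard primal-dual pair for 'max c^T x s.t. A x <= b, x >= 0' is:
  Dual:  min b^T y  s.t.  A^T y >= c,  y >= 0.

So the dual LP is:
  minimize  12y1 + 12y2 + 12y3 + 22y4
  subject to:
    y1 + y3 + 3y4 >= 2
    y2 + y3 + 2y4 >= 2
    y1, y2, y3, y4 >= 0

Solving the primal: x* = (0, 11).
  primal value c^T x* = 22.
Solving the dual: y* = (0, 0, 0, 1).
  dual value b^T y* = 22.
Strong duality: c^T x* = b^T y*. Confirmed.

22


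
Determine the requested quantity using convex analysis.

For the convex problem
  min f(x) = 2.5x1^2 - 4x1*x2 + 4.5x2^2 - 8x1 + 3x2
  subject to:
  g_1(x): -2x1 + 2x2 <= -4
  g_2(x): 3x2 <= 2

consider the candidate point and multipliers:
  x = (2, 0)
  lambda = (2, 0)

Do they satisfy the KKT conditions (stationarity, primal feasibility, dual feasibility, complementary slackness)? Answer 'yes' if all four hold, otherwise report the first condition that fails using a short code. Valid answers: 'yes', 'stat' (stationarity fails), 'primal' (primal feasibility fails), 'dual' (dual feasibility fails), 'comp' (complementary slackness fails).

Gradient of f: grad f(x) = Q x + c = (2, -5)
Constraint values g_i(x) = a_i^T x - b_i:
  g_1((2, 0)) = 0
  g_2((2, 0)) = -2
Stationarity residual: grad f(x) + sum_i lambda_i a_i = (-2, -1)
  -> stationarity FAILS
Primal feasibility (all g_i <= 0): OK
Dual feasibility (all lambda_i >= 0): OK
Complementary slackness (lambda_i * g_i(x) = 0 for all i): OK

Verdict: the first failing condition is stationarity -> stat.

stat


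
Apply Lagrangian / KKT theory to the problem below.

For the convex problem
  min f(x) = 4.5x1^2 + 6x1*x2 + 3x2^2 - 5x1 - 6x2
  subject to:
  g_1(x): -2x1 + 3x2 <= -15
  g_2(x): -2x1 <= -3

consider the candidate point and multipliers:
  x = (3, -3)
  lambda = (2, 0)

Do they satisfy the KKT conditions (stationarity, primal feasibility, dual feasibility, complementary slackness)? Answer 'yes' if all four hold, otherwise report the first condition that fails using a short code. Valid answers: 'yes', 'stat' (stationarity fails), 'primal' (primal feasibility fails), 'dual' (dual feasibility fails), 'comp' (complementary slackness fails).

Gradient of f: grad f(x) = Q x + c = (4, -6)
Constraint values g_i(x) = a_i^T x - b_i:
  g_1((3, -3)) = 0
  g_2((3, -3)) = -3
Stationarity residual: grad f(x) + sum_i lambda_i a_i = (0, 0)
  -> stationarity OK
Primal feasibility (all g_i <= 0): OK
Dual feasibility (all lambda_i >= 0): OK
Complementary slackness (lambda_i * g_i(x) = 0 for all i): OK

Verdict: yes, KKT holds.

yes


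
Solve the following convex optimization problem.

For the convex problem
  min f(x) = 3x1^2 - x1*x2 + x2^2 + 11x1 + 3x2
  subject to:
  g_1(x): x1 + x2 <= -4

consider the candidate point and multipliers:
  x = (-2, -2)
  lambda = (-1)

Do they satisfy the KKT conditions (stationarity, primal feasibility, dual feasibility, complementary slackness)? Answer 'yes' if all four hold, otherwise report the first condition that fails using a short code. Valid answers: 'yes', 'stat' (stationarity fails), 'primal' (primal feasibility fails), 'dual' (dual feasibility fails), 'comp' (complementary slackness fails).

Gradient of f: grad f(x) = Q x + c = (1, 1)
Constraint values g_i(x) = a_i^T x - b_i:
  g_1((-2, -2)) = 0
Stationarity residual: grad f(x) + sum_i lambda_i a_i = (0, 0)
  -> stationarity OK
Primal feasibility (all g_i <= 0): OK
Dual feasibility (all lambda_i >= 0): FAILS
Complementary slackness (lambda_i * g_i(x) = 0 for all i): OK

Verdict: the first failing condition is dual_feasibility -> dual.

dual


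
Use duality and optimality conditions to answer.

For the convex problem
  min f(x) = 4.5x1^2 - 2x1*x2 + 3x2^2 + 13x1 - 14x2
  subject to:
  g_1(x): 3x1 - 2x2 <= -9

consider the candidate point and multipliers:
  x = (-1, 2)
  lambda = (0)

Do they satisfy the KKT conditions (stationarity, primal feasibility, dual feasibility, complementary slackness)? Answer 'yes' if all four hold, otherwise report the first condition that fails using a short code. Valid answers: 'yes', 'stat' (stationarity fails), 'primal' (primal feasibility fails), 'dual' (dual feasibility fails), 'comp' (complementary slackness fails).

Gradient of f: grad f(x) = Q x + c = (0, 0)
Constraint values g_i(x) = a_i^T x - b_i:
  g_1((-1, 2)) = 2
Stationarity residual: grad f(x) + sum_i lambda_i a_i = (0, 0)
  -> stationarity OK
Primal feasibility (all g_i <= 0): FAILS
Dual feasibility (all lambda_i >= 0): OK
Complementary slackness (lambda_i * g_i(x) = 0 for all i): OK

Verdict: the first failing condition is primal_feasibility -> primal.

primal


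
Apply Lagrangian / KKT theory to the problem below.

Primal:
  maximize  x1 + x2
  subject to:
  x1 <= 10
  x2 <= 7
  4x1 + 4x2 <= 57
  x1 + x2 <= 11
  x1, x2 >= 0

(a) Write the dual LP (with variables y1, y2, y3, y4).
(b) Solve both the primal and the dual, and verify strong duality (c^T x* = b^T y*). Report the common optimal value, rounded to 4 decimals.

The standard primal-dual pair for 'max c^T x s.t. A x <= b, x >= 0' is:
  Dual:  min b^T y  s.t.  A^T y >= c,  y >= 0.

So the dual LP is:
  minimize  10y1 + 7y2 + 57y3 + 11y4
  subject to:
    y1 + 4y3 + y4 >= 1
    y2 + 4y3 + y4 >= 1
    y1, y2, y3, y4 >= 0

Solving the primal: x* = (4, 7).
  primal value c^T x* = 11.
Solving the dual: y* = (0, 0, 0, 1).
  dual value b^T y* = 11.
Strong duality: c^T x* = b^T y*. Confirmed.

11


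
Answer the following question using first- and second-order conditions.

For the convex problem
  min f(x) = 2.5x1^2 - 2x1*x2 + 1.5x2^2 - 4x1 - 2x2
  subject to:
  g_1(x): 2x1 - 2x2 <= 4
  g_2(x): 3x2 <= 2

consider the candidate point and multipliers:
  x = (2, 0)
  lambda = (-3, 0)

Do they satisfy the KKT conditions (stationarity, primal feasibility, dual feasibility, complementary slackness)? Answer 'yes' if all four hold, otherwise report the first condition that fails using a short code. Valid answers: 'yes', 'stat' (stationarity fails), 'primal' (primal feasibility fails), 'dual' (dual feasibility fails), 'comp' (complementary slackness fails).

Gradient of f: grad f(x) = Q x + c = (6, -6)
Constraint values g_i(x) = a_i^T x - b_i:
  g_1((2, 0)) = 0
  g_2((2, 0)) = -2
Stationarity residual: grad f(x) + sum_i lambda_i a_i = (0, 0)
  -> stationarity OK
Primal feasibility (all g_i <= 0): OK
Dual feasibility (all lambda_i >= 0): FAILS
Complementary slackness (lambda_i * g_i(x) = 0 for all i): OK

Verdict: the first failing condition is dual_feasibility -> dual.

dual


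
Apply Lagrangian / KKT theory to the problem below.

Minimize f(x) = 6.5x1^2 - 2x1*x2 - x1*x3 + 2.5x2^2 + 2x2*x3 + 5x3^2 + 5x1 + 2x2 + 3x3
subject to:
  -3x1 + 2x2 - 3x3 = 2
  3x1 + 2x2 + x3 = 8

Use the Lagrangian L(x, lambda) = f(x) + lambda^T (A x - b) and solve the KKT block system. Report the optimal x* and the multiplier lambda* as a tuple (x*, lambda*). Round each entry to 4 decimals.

Form the Lagrangian:
  L(x, lambda) = (1/2) x^T Q x + c^T x + lambda^T (A x - b)
Stationarity (grad_x L = 0): Q x + c + A^T lambda = 0.
Primal feasibility: A x = b.

This gives the KKT block system:
  [ Q   A^T ] [ x     ]   [-c ]
  [ A    0  ] [ lambda ] = [ b ]

Solving the linear system:
  x*      = (1.1408, 2.3944, -0.2113)
  lambda* = (-0.2746, -5.3592)
  f(x*)   = 26.6408

x* = (1.1408, 2.3944, -0.2113), lambda* = (-0.2746, -5.3592)


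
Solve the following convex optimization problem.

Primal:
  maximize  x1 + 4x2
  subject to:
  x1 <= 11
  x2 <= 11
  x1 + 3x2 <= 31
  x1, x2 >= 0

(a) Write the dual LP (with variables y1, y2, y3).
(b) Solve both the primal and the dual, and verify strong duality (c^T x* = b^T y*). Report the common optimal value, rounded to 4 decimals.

The standard primal-dual pair for 'max c^T x s.t. A x <= b, x >= 0' is:
  Dual:  min b^T y  s.t.  A^T y >= c,  y >= 0.

So the dual LP is:
  minimize  11y1 + 11y2 + 31y3
  subject to:
    y1 + y3 >= 1
    y2 + 3y3 >= 4
    y1, y2, y3 >= 0

Solving the primal: x* = (0, 10.3333).
  primal value c^T x* = 41.3333.
Solving the dual: y* = (0, 0, 1.3333).
  dual value b^T y* = 41.3333.
Strong duality: c^T x* = b^T y*. Confirmed.

41.3333


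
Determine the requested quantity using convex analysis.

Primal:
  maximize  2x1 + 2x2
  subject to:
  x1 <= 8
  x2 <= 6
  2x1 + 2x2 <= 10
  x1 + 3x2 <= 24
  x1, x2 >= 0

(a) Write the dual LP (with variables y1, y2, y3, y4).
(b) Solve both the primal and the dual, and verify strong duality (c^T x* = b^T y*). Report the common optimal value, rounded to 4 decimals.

The standard primal-dual pair for 'max c^T x s.t. A x <= b, x >= 0' is:
  Dual:  min b^T y  s.t.  A^T y >= c,  y >= 0.

So the dual LP is:
  minimize  8y1 + 6y2 + 10y3 + 24y4
  subject to:
    y1 + 2y3 + y4 >= 2
    y2 + 2y3 + 3y4 >= 2
    y1, y2, y3, y4 >= 0

Solving the primal: x* = (5, 0).
  primal value c^T x* = 10.
Solving the dual: y* = (0, 0, 1, 0).
  dual value b^T y* = 10.
Strong duality: c^T x* = b^T y*. Confirmed.

10


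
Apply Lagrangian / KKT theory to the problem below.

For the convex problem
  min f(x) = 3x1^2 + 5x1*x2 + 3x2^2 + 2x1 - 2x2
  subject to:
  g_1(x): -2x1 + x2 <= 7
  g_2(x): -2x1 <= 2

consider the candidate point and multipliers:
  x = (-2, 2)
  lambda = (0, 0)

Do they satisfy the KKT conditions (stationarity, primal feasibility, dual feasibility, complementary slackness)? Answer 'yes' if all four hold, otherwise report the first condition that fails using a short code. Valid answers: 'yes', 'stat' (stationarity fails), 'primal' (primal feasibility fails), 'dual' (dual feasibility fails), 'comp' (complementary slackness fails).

Gradient of f: grad f(x) = Q x + c = (0, 0)
Constraint values g_i(x) = a_i^T x - b_i:
  g_1((-2, 2)) = -1
  g_2((-2, 2)) = 2
Stationarity residual: grad f(x) + sum_i lambda_i a_i = (0, 0)
  -> stationarity OK
Primal feasibility (all g_i <= 0): FAILS
Dual feasibility (all lambda_i >= 0): OK
Complementary slackness (lambda_i * g_i(x) = 0 for all i): OK

Verdict: the first failing condition is primal_feasibility -> primal.

primal


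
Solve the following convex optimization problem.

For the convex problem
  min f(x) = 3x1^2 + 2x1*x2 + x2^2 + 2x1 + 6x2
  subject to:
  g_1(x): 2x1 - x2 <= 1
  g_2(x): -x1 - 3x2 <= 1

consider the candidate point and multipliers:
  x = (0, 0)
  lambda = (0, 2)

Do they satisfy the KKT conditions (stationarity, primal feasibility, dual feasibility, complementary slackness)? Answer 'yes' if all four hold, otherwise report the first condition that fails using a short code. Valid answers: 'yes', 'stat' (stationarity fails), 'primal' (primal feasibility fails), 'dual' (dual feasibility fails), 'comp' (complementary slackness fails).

Gradient of f: grad f(x) = Q x + c = (2, 6)
Constraint values g_i(x) = a_i^T x - b_i:
  g_1((0, 0)) = -1
  g_2((0, 0)) = -1
Stationarity residual: grad f(x) + sum_i lambda_i a_i = (0, 0)
  -> stationarity OK
Primal feasibility (all g_i <= 0): OK
Dual feasibility (all lambda_i >= 0): OK
Complementary slackness (lambda_i * g_i(x) = 0 for all i): FAILS

Verdict: the first failing condition is complementary_slackness -> comp.

comp


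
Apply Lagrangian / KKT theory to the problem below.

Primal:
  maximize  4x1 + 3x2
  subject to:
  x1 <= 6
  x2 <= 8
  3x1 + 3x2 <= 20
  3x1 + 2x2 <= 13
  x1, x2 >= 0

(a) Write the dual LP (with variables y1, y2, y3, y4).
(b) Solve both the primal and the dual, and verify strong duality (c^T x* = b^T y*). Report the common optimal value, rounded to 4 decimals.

The standard primal-dual pair for 'max c^T x s.t. A x <= b, x >= 0' is:
  Dual:  min b^T y  s.t.  A^T y >= c,  y >= 0.

So the dual LP is:
  minimize  6y1 + 8y2 + 20y3 + 13y4
  subject to:
    y1 + 3y3 + 3y4 >= 4
    y2 + 3y3 + 2y4 >= 3
    y1, y2, y3, y4 >= 0

Solving the primal: x* = (0, 6.5).
  primal value c^T x* = 19.5.
Solving the dual: y* = (0, 0, 0, 1.5).
  dual value b^T y* = 19.5.
Strong duality: c^T x* = b^T y*. Confirmed.

19.5


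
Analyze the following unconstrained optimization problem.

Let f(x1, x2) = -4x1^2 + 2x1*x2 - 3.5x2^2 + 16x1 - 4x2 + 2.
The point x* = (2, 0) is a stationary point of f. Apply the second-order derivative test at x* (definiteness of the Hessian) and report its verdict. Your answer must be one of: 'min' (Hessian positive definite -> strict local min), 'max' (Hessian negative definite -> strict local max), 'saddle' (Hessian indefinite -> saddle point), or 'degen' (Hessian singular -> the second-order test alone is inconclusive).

Compute the Hessian H = grad^2 f:
  H = [[-8, 2], [2, -7]]
Verify stationarity: grad f(x*) = H x* + g = (0, 0).
Eigenvalues of H: -9.5616, -5.4384.
Both eigenvalues < 0, so H is negative definite -> x* is a strict local max.

max


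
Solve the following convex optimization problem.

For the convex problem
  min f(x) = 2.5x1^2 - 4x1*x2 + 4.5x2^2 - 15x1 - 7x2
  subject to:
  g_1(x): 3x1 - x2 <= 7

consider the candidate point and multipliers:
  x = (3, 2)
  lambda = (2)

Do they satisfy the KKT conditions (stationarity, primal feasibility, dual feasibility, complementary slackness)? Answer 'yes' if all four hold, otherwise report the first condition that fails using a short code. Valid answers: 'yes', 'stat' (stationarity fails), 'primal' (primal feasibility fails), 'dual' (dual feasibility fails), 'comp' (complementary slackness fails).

Gradient of f: grad f(x) = Q x + c = (-8, -1)
Constraint values g_i(x) = a_i^T x - b_i:
  g_1((3, 2)) = 0
Stationarity residual: grad f(x) + sum_i lambda_i a_i = (-2, -3)
  -> stationarity FAILS
Primal feasibility (all g_i <= 0): OK
Dual feasibility (all lambda_i >= 0): OK
Complementary slackness (lambda_i * g_i(x) = 0 for all i): OK

Verdict: the first failing condition is stationarity -> stat.

stat


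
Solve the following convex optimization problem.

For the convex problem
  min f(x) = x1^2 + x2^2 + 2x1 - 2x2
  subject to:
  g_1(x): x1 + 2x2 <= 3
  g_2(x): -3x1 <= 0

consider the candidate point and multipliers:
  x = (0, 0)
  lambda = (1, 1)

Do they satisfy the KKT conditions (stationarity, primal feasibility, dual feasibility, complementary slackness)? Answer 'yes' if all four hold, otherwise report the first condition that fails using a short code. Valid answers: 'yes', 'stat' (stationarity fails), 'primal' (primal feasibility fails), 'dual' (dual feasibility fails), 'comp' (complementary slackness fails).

Gradient of f: grad f(x) = Q x + c = (2, -2)
Constraint values g_i(x) = a_i^T x - b_i:
  g_1((0, 0)) = -3
  g_2((0, 0)) = 0
Stationarity residual: grad f(x) + sum_i lambda_i a_i = (0, 0)
  -> stationarity OK
Primal feasibility (all g_i <= 0): OK
Dual feasibility (all lambda_i >= 0): OK
Complementary slackness (lambda_i * g_i(x) = 0 for all i): FAILS

Verdict: the first failing condition is complementary_slackness -> comp.

comp


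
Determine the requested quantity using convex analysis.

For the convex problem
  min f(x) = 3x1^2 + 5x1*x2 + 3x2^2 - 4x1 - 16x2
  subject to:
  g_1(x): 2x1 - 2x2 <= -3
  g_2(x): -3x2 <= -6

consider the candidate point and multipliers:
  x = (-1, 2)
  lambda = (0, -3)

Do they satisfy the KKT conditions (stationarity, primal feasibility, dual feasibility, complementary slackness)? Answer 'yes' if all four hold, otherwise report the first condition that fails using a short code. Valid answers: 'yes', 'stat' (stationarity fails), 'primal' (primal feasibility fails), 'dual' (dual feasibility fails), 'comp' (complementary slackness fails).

Gradient of f: grad f(x) = Q x + c = (0, -9)
Constraint values g_i(x) = a_i^T x - b_i:
  g_1((-1, 2)) = -3
  g_2((-1, 2)) = 0
Stationarity residual: grad f(x) + sum_i lambda_i a_i = (0, 0)
  -> stationarity OK
Primal feasibility (all g_i <= 0): OK
Dual feasibility (all lambda_i >= 0): FAILS
Complementary slackness (lambda_i * g_i(x) = 0 for all i): OK

Verdict: the first failing condition is dual_feasibility -> dual.

dual


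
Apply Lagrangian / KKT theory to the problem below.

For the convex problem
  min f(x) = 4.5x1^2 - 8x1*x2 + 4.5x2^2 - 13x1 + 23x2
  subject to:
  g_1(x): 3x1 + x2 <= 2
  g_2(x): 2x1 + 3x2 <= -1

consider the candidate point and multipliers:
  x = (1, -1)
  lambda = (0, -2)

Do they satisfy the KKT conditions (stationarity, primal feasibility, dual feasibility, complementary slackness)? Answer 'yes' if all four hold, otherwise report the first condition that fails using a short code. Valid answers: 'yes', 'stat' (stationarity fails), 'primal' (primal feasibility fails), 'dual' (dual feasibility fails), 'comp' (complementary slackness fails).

Gradient of f: grad f(x) = Q x + c = (4, 6)
Constraint values g_i(x) = a_i^T x - b_i:
  g_1((1, -1)) = 0
  g_2((1, -1)) = 0
Stationarity residual: grad f(x) + sum_i lambda_i a_i = (0, 0)
  -> stationarity OK
Primal feasibility (all g_i <= 0): OK
Dual feasibility (all lambda_i >= 0): FAILS
Complementary slackness (lambda_i * g_i(x) = 0 for all i): OK

Verdict: the first failing condition is dual_feasibility -> dual.

dual


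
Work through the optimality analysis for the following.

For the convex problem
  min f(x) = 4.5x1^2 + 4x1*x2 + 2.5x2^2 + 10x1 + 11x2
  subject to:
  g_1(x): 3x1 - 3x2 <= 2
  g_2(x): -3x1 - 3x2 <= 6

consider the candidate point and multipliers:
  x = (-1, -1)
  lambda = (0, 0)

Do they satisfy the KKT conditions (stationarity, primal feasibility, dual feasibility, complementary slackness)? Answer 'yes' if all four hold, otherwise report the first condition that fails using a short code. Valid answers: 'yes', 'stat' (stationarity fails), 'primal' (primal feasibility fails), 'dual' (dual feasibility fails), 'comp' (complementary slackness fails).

Gradient of f: grad f(x) = Q x + c = (-3, 2)
Constraint values g_i(x) = a_i^T x - b_i:
  g_1((-1, -1)) = -2
  g_2((-1, -1)) = 0
Stationarity residual: grad f(x) + sum_i lambda_i a_i = (-3, 2)
  -> stationarity FAILS
Primal feasibility (all g_i <= 0): OK
Dual feasibility (all lambda_i >= 0): OK
Complementary slackness (lambda_i * g_i(x) = 0 for all i): OK

Verdict: the first failing condition is stationarity -> stat.

stat


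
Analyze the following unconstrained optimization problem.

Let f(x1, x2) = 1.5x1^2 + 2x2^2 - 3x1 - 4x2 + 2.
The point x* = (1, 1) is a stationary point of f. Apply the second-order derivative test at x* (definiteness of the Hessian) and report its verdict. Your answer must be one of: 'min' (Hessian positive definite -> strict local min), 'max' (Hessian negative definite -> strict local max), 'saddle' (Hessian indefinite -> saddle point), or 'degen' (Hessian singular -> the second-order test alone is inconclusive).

Compute the Hessian H = grad^2 f:
  H = [[3, 0], [0, 4]]
Verify stationarity: grad f(x*) = H x* + g = (0, 0).
Eigenvalues of H: 3, 4.
Both eigenvalues > 0, so H is positive definite -> x* is a strict local min.

min


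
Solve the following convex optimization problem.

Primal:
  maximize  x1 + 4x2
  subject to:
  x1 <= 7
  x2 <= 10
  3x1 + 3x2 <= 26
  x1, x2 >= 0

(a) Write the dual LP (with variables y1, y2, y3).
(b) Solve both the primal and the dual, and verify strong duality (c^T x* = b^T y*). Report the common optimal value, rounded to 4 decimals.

The standard primal-dual pair for 'max c^T x s.t. A x <= b, x >= 0' is:
  Dual:  min b^T y  s.t.  A^T y >= c,  y >= 0.

So the dual LP is:
  minimize  7y1 + 10y2 + 26y3
  subject to:
    y1 + 3y3 >= 1
    y2 + 3y3 >= 4
    y1, y2, y3 >= 0

Solving the primal: x* = (0, 8.6667).
  primal value c^T x* = 34.6667.
Solving the dual: y* = (0, 0, 1.3333).
  dual value b^T y* = 34.6667.
Strong duality: c^T x* = b^T y*. Confirmed.

34.6667


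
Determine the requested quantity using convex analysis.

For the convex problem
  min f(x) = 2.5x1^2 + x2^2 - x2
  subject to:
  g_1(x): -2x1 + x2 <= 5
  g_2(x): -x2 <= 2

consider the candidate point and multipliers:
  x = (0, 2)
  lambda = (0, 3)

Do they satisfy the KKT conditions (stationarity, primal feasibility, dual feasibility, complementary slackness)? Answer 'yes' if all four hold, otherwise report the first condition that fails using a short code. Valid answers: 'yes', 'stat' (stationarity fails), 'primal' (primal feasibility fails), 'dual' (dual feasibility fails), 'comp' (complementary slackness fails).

Gradient of f: grad f(x) = Q x + c = (0, 3)
Constraint values g_i(x) = a_i^T x - b_i:
  g_1((0, 2)) = -3
  g_2((0, 2)) = -4
Stationarity residual: grad f(x) + sum_i lambda_i a_i = (0, 0)
  -> stationarity OK
Primal feasibility (all g_i <= 0): OK
Dual feasibility (all lambda_i >= 0): OK
Complementary slackness (lambda_i * g_i(x) = 0 for all i): FAILS

Verdict: the first failing condition is complementary_slackness -> comp.

comp


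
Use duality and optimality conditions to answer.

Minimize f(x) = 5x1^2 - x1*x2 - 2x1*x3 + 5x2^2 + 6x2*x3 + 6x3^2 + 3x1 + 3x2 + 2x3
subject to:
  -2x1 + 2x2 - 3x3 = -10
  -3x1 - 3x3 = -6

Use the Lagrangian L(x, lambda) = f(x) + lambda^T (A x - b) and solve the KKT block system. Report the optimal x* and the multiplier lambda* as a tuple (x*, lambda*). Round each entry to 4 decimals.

Form the Lagrangian:
  L(x, lambda) = (1/2) x^T Q x + c^T x + lambda^T (A x - b)
Stationarity (grad_x L = 0): Q x + c + A^T lambda = 0.
Primal feasibility: A x = b.

This gives the KKT block system:
  [ Q   A^T ] [ x     ]   [-c ]
  [ A    0  ] [ lambda ] = [ b ]

Solving the linear system:
  x*      = (0.2958, -2.1479, 1.7042)
  lambda* = (4.2746, -1.284)
  f(x*)   = 16.4472

x* = (0.2958, -2.1479, 1.7042), lambda* = (4.2746, -1.284)


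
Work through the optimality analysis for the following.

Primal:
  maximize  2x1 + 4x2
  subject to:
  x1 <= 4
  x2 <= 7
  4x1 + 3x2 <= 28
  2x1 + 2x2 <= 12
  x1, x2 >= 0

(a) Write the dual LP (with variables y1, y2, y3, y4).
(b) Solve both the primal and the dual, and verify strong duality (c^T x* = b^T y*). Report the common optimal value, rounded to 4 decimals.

The standard primal-dual pair for 'max c^T x s.t. A x <= b, x >= 0' is:
  Dual:  min b^T y  s.t.  A^T y >= c,  y >= 0.

So the dual LP is:
  minimize  4y1 + 7y2 + 28y3 + 12y4
  subject to:
    y1 + 4y3 + 2y4 >= 2
    y2 + 3y3 + 2y4 >= 4
    y1, y2, y3, y4 >= 0

Solving the primal: x* = (0, 6).
  primal value c^T x* = 24.
Solving the dual: y* = (0, 0, 0, 2).
  dual value b^T y* = 24.
Strong duality: c^T x* = b^T y*. Confirmed.

24


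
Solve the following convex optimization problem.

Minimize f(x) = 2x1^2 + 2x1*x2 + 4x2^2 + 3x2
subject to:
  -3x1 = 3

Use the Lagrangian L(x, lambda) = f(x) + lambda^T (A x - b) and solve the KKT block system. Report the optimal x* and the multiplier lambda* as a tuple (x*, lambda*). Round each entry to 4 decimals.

Form the Lagrangian:
  L(x, lambda) = (1/2) x^T Q x + c^T x + lambda^T (A x - b)
Stationarity (grad_x L = 0): Q x + c + A^T lambda = 0.
Primal feasibility: A x = b.

This gives the KKT block system:
  [ Q   A^T ] [ x     ]   [-c ]
  [ A    0  ] [ lambda ] = [ b ]

Solving the linear system:
  x*      = (-1, -0.125)
  lambda* = (-1.4167)
  f(x*)   = 1.9375

x* = (-1, -0.125), lambda* = (-1.4167)


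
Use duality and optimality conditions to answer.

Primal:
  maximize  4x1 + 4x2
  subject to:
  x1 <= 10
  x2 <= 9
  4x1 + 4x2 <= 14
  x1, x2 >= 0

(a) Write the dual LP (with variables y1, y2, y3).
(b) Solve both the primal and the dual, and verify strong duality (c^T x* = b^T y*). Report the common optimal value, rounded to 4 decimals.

The standard primal-dual pair for 'max c^T x s.t. A x <= b, x >= 0' is:
  Dual:  min b^T y  s.t.  A^T y >= c,  y >= 0.

So the dual LP is:
  minimize  10y1 + 9y2 + 14y3
  subject to:
    y1 + 4y3 >= 4
    y2 + 4y3 >= 4
    y1, y2, y3 >= 0

Solving the primal: x* = (3.5, 0).
  primal value c^T x* = 14.
Solving the dual: y* = (0, 0, 1).
  dual value b^T y* = 14.
Strong duality: c^T x* = b^T y*. Confirmed.

14


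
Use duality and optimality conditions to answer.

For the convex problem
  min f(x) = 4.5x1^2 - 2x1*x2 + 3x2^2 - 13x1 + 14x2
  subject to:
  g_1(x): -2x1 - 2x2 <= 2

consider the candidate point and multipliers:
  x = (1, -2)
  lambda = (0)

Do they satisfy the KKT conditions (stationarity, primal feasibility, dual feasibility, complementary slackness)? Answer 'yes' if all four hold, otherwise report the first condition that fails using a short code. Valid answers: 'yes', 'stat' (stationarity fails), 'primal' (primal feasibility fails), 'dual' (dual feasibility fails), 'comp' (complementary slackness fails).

Gradient of f: grad f(x) = Q x + c = (0, 0)
Constraint values g_i(x) = a_i^T x - b_i:
  g_1((1, -2)) = 0
Stationarity residual: grad f(x) + sum_i lambda_i a_i = (0, 0)
  -> stationarity OK
Primal feasibility (all g_i <= 0): OK
Dual feasibility (all lambda_i >= 0): OK
Complementary slackness (lambda_i * g_i(x) = 0 for all i): OK

Verdict: yes, KKT holds.

yes


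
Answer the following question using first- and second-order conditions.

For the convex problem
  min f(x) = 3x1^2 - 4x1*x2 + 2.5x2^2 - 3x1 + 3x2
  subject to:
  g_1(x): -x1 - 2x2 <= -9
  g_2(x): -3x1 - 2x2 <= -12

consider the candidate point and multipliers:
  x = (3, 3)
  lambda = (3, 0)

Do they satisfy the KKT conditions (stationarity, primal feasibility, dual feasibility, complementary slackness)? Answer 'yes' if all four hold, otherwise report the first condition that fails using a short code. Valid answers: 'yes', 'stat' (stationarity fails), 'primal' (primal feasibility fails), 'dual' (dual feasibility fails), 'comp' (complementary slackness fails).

Gradient of f: grad f(x) = Q x + c = (3, 6)
Constraint values g_i(x) = a_i^T x - b_i:
  g_1((3, 3)) = 0
  g_2((3, 3)) = -3
Stationarity residual: grad f(x) + sum_i lambda_i a_i = (0, 0)
  -> stationarity OK
Primal feasibility (all g_i <= 0): OK
Dual feasibility (all lambda_i >= 0): OK
Complementary slackness (lambda_i * g_i(x) = 0 for all i): OK

Verdict: yes, KKT holds.

yes


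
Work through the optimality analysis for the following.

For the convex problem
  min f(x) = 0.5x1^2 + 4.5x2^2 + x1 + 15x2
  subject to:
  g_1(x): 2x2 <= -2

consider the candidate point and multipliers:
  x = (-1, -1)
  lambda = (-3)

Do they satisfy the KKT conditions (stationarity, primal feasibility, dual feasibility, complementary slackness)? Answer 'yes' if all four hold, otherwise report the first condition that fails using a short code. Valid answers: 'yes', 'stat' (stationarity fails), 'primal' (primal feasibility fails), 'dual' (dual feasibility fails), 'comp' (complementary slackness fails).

Gradient of f: grad f(x) = Q x + c = (0, 6)
Constraint values g_i(x) = a_i^T x - b_i:
  g_1((-1, -1)) = 0
Stationarity residual: grad f(x) + sum_i lambda_i a_i = (0, 0)
  -> stationarity OK
Primal feasibility (all g_i <= 0): OK
Dual feasibility (all lambda_i >= 0): FAILS
Complementary slackness (lambda_i * g_i(x) = 0 for all i): OK

Verdict: the first failing condition is dual_feasibility -> dual.

dual


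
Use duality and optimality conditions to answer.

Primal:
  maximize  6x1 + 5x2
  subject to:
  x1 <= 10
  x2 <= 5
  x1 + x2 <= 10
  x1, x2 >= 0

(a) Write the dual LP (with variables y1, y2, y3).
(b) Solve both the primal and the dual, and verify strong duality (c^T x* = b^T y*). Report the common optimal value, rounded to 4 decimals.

The standard primal-dual pair for 'max c^T x s.t. A x <= b, x >= 0' is:
  Dual:  min b^T y  s.t.  A^T y >= c,  y >= 0.

So the dual LP is:
  minimize  10y1 + 5y2 + 10y3
  subject to:
    y1 + y3 >= 6
    y2 + y3 >= 5
    y1, y2, y3 >= 0

Solving the primal: x* = (10, 0).
  primal value c^T x* = 60.
Solving the dual: y* = (1, 0, 5).
  dual value b^T y* = 60.
Strong duality: c^T x* = b^T y*. Confirmed.

60


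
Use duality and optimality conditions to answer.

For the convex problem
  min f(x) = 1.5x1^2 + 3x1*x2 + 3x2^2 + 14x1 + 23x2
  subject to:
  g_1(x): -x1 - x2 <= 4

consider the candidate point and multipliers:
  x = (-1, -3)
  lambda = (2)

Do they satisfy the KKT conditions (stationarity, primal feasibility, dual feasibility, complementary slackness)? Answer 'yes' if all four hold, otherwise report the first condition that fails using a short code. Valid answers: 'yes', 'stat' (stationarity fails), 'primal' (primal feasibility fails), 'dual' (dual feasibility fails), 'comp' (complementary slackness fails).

Gradient of f: grad f(x) = Q x + c = (2, 2)
Constraint values g_i(x) = a_i^T x - b_i:
  g_1((-1, -3)) = 0
Stationarity residual: grad f(x) + sum_i lambda_i a_i = (0, 0)
  -> stationarity OK
Primal feasibility (all g_i <= 0): OK
Dual feasibility (all lambda_i >= 0): OK
Complementary slackness (lambda_i * g_i(x) = 0 for all i): OK

Verdict: yes, KKT holds.

yes


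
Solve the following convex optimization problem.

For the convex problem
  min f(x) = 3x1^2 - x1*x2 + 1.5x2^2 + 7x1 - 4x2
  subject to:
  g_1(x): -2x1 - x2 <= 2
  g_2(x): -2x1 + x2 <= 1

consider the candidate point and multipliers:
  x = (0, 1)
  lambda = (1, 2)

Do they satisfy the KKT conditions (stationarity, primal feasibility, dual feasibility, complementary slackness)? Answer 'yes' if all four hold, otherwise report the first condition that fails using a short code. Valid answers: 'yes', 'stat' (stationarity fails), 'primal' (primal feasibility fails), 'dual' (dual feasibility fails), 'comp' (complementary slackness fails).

Gradient of f: grad f(x) = Q x + c = (6, -1)
Constraint values g_i(x) = a_i^T x - b_i:
  g_1((0, 1)) = -3
  g_2((0, 1)) = 0
Stationarity residual: grad f(x) + sum_i lambda_i a_i = (0, 0)
  -> stationarity OK
Primal feasibility (all g_i <= 0): OK
Dual feasibility (all lambda_i >= 0): OK
Complementary slackness (lambda_i * g_i(x) = 0 for all i): FAILS

Verdict: the first failing condition is complementary_slackness -> comp.

comp


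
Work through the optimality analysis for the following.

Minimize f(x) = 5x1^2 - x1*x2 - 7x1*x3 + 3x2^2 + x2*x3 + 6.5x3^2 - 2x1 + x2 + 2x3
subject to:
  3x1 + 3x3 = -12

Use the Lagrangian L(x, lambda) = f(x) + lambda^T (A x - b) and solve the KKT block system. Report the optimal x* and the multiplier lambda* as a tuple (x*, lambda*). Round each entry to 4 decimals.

Form the Lagrangian:
  L(x, lambda) = (1/2) x^T Q x + c^T x + lambda^T (A x - b)
Stationarity (grad_x L = 0): Q x + c + A^T lambda = 0.
Primal feasibility: A x = b.

This gives the KKT block system:
  [ Q   A^T ] [ x     ]   [-c ]
  [ A    0  ] [ lambda ] = [ b ]

Solving the linear system:
  x*      = (-2.0642, -0.1881, -1.9358)
  lambda* = (2.9679)
  f(x*)   = 17.8417

x* = (-2.0642, -0.1881, -1.9358), lambda* = (2.9679)


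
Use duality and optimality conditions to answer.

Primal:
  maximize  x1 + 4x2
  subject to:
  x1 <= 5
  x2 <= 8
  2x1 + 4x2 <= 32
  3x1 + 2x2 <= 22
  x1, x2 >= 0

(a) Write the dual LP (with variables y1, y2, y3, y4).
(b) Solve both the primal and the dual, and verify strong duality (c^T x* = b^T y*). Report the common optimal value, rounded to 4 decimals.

The standard primal-dual pair for 'max c^T x s.t. A x <= b, x >= 0' is:
  Dual:  min b^T y  s.t.  A^T y >= c,  y >= 0.

So the dual LP is:
  minimize  5y1 + 8y2 + 32y3 + 22y4
  subject to:
    y1 + 2y3 + 3y4 >= 1
    y2 + 4y3 + 2y4 >= 4
    y1, y2, y3, y4 >= 0

Solving the primal: x* = (0, 8).
  primal value c^T x* = 32.
Solving the dual: y* = (0, 2, 0.5, 0).
  dual value b^T y* = 32.
Strong duality: c^T x* = b^T y*. Confirmed.

32


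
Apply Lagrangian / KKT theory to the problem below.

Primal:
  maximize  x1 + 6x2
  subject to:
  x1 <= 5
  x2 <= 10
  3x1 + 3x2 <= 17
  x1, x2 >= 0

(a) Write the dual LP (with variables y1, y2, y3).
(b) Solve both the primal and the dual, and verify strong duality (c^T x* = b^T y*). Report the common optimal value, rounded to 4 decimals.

The standard primal-dual pair for 'max c^T x s.t. A x <= b, x >= 0' is:
  Dual:  min b^T y  s.t.  A^T y >= c,  y >= 0.

So the dual LP is:
  minimize  5y1 + 10y2 + 17y3
  subject to:
    y1 + 3y3 >= 1
    y2 + 3y3 >= 6
    y1, y2, y3 >= 0

Solving the primal: x* = (0, 5.6667).
  primal value c^T x* = 34.
Solving the dual: y* = (0, 0, 2).
  dual value b^T y* = 34.
Strong duality: c^T x* = b^T y*. Confirmed.

34


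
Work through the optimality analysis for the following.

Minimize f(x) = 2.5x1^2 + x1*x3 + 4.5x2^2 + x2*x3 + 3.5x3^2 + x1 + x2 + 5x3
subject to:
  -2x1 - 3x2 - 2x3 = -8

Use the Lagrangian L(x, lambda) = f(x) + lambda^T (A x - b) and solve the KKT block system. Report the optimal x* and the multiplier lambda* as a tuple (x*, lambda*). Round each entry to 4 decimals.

Form the Lagrangian:
  L(x, lambda) = (1/2) x^T Q x + c^T x + lambda^T (A x - b)
Stationarity (grad_x L = 0): Q x + c + A^T lambda = 0.
Primal feasibility: A x = b.

This gives the KKT block system:
  [ Q   A^T ] [ x     ]   [-c ]
  [ A    0  ] [ lambda ] = [ b ]

Solving the linear system:
  x*      = (1.6482, 1.4397, 0.1922)
  lambda* = (4.7166)
  f(x*)   = 20.8909

x* = (1.6482, 1.4397, 0.1922), lambda* = (4.7166)
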